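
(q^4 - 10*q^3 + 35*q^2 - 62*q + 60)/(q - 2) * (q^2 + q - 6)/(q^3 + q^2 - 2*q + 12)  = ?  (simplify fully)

q^2 - 8*q + 15

Factor: q^4 - 10*q^3 + 35*q^2 - 62*q + 60 = (q^2 - 2*q + 4)*(q - 5)*(q - 3);  q^2 + q - 6 = (q + 3)*(q - 2);  q^3 + q^2 - 2*q + 12 = (q^2 - 2*q + 4)*(q + 3)
Cancel the common factors (q^2 - 2*q + 4), (q - 2), (q + 3).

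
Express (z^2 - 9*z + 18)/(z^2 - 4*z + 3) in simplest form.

Factor: z^2 - 9*z + 18 = (z - 3)*(z - 6);  z^2 - 4*z + 3 = (z - 3)*(z - 1)
Cancel the common factor (z - 3).

(z - 6)/(z - 1)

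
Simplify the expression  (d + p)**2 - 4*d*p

(d - p)**2

Expand the square and combine the 4*d*p term.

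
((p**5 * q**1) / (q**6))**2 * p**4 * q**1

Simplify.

Inside the bracket: p**5 * (q**-5)
Raise to the power 2: p**10 * (q**-10)
Multiply by p**4 * q**1: add exponents.

p**14/q**9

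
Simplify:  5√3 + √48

5√3 = 5*√3; √48 = 4*√3
Combine: (5 + 4)·√3 = 9*√3

9*√3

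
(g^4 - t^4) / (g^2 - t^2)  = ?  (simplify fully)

Difference of fourth powers: factor out (g^2 - t^2).

g^2 + t^2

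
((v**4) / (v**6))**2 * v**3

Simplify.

1/v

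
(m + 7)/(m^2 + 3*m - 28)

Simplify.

1/(m - 4)

Factor: m^2 + 3*m - 28 = (m + 7)*(m - 4)
Cancel the common factor (m + 7).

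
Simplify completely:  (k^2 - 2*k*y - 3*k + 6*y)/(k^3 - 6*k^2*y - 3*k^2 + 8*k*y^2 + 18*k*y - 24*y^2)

Factor: k^2 - 2*k*y - 3*k + 6*y = (k - 2*y)*(k - 3);  k^3 - 6*k^2*y - 3*k^2 + 8*k*y^2 + 18*k*y - 24*y^2 = (k - 4*y)*(k - 3)*(k - 2*y)
Cancel the common factors (k - 3), (k - 2*y).

-1/(-k + 4*y)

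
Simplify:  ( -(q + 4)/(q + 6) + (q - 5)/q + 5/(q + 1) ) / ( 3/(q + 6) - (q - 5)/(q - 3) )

Numerator: -(q + 4)/(q + 6) + (q - 5)/q + 5/(q + 1) = (2*q² - 3*q - 30)/(q³ + 7*q² + 6*q)
Denominator: 3/(q + 6) - (q - 5)/(q - 3) = (-q² + 2*q + 21)/(q² + 3*q - 18)
Divide: ((2*q² - 3*q - 30)/(q³ + 7*q² + 6*q)) · ((q² + 3*q - 18)/(-q² + 2*q + 21)) = (-2*q³ + 9*q² + 21*q - 90)/(q⁴ - q³ - 23*q² - 21*q)

(-2*q³ + 9*q² + 21*q - 90)/(q⁴ - q³ - 23*q² - 21*q)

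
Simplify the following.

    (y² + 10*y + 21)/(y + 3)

Factor: y² + 10*y + 21 = (y + 3)·(y + 7)
Cancel the common factor (y + 3).

y + 7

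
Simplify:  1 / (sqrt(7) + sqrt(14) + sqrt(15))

(-7*sqrt(30) + 3*sqrt(15) + 4*sqrt(14) + 11*sqrt(7))/178

Group as (sqrt(7) + sqrt(15)) + sqrt(14); multiply by (sqrt(7) + sqrt(15)) - sqrt(14), then rationalise the remaining surd.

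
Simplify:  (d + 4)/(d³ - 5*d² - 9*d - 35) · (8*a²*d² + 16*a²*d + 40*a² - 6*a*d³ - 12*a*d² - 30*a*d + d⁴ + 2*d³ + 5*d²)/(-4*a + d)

Factor: d³ - 5*d² - 9*d - 35 = (d - 7)·(d² + 2*d + 5);  8*a²*d² + 16*a²*d + 40*a² - 6*a*d³ - 12*a*d² - 30*a*d + d⁴ + 2*d³ + 5*d² = (-4*a + d)·(d² + 2*d + 5)·(-2*a + d)
Cancel the common factors (d² + 2*d + 5), (-4*a + d).

(-2*a*d - 8*a + d² + 4*d)/(d - 7)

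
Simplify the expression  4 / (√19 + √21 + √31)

Group as (√21 + √31) + √19; multiply by (√21 + √31) - √19, then rationalise the remaining surd.

(-8*√12369 + 36*√31 + 116*√21 + 132*√19)/1515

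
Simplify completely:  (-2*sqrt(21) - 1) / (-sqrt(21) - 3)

Multiply numerator and denominator by -3 + sqrt(21).
Denominator becomes -12; numerator becomes -39 + 5*sqrt(21).

(-5*sqrt(21) + 39)/12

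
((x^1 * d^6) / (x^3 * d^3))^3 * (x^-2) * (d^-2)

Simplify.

Inside the bracket: (x^-2) * d^3
Raise to the power 3: (x^-6) * d^9
Multiply by (x^-2) * (d^-2): add exponents.

d^7/x^8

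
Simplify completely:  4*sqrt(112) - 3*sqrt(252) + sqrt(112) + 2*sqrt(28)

6*sqrt(7)

4*sqrt(112) = 16*sqrt(7); 3*sqrt(252) = 18*sqrt(7); sqrt(112) = 4*sqrt(7); 2*sqrt(28) = 4*sqrt(7)
Combine: (16 - 18 + 4 + 4)·sqrt(7) = 6*sqrt(7)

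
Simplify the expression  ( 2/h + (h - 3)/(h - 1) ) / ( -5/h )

Numerator: 2/h + (h - 3)/(h - 1) = (h^2 - h - 2)/(h^2 - h)
Denominator: -5/h = -5/h
Divide: ((h^2 - h - 2)/(h^2 - h)) · (-h/5) = (-h^2 + h + 2)/(5*h - 5)

(-h^2 + h + 2)/(5*h - 5)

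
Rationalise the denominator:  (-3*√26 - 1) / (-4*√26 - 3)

(-5*√26 + 309)/407

Multiply numerator and denominator by -3 + 4*√26.
Denominator becomes -407; numerator becomes -309 + 5*√26.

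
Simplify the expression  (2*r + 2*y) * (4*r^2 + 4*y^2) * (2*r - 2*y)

16*r^4 - 16*y^4

Pair the conjugate factors: ((2*r)+(2*y))((2*r)-(2*y)) = 4*r^2 - 4*y^2, then repeat with the next factor.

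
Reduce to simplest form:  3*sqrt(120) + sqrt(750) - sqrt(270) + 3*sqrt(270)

17*sqrt(30)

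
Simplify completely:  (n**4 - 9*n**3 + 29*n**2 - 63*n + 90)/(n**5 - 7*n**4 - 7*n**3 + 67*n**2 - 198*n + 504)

Factor: n**4 - 9*n**3 + 29*n**2 - 63*n + 90 = (n - 5)*(n**2 - n + 6)*(n - 3);  n**5 - 7*n**4 - 7*n**3 + 67*n**2 - 198*n + 504 = (n - 3)*(n - 7)*(n + 4)*(n**2 - n + 6)
Cancel the common factors (n**2 - n + 6), (n - 3).

(n - 5)/(n**2 - 3*n - 28)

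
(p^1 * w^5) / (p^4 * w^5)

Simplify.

Quotient: (p^-3)

p^(-3)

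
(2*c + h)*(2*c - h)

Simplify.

4*c**2 - h**2

Product of conjugates: (P+Q)(P-Q) = P**2 - Q**2.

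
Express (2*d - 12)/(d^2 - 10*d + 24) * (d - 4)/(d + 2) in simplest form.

2/(d + 2)

Factor: 2*d - 12 = 2*(d - 6);  d^2 - 10*d + 24 = (d - 4)*(d - 6)
Cancel the common factors (d - 6), (d - 4).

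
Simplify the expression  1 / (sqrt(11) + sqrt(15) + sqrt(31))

(-2*sqrt(5115) - 5*sqrt(31) + 27*sqrt(15) + 35*sqrt(11))/635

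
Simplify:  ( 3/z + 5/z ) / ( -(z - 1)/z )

-8/(z - 1)

Numerator: 3/z + 5/z = 8/z
Denominator: -(z - 1)/z = (-z + 1)/z
Divide: (8/z) · (z/(-z + 1)) = -8/(z - 1)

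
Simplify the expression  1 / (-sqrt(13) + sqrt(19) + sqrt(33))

Group as (sqrt(19) + sqrt(33)) - sqrt(13); multiply by (sqrt(19) + sqrt(33)) + sqrt(13), then rationalise the remaining surd.

(-39*sqrt(13) - sqrt(33) + 27*sqrt(19) + 2*sqrt(8151))/987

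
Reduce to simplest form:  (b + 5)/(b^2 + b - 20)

1/(b - 4)

Factor: b^2 + b - 20 = (b - 4)*(b + 5)
Cancel the common factor (b + 5).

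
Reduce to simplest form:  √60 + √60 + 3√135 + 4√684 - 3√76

√60 = 2*√15; √60 = 2*√15; 3√135 = 9*√15; 4√684 = 24*√19; 3√76 = 6*√19

13*√15 + 18*√19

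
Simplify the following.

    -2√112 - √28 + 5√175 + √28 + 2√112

25*√7

2√112 = 8*√7; √28 = 2*√7; 5√175 = 25*√7; √28 = 2*√7; 2√112 = 8*√7
Combine: (-8 - 2 + 25 + 2 + 8)·√7 = 25*√7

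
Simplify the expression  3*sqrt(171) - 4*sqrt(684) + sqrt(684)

-9*sqrt(19)

3*sqrt(171) = 9*sqrt(19); 4*sqrt(684) = 24*sqrt(19); sqrt(684) = 6*sqrt(19)
Combine: (9 - 24 + 6)·sqrt(19) = -9*sqrt(19)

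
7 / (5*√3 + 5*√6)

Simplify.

Multiply numerator and denominator by -5*√3 + 5*√6.
Denominator becomes 75; numerator becomes -35*√3 + 35*√6.

(-7*√3 + 7*√6)/15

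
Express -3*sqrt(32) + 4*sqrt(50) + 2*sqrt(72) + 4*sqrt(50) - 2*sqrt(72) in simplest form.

28*sqrt(2)

3*sqrt(32) = 12*sqrt(2); 4*sqrt(50) = 20*sqrt(2); 2*sqrt(72) = 12*sqrt(2); 4*sqrt(50) = 20*sqrt(2); 2*sqrt(72) = 12*sqrt(2)
Combine: (-12 + 20 + 12 + 20 - 12)·sqrt(2) = 28*sqrt(2)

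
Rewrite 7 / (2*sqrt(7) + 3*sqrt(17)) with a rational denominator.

Multiply numerator and denominator by -3*sqrt(17) + 2*sqrt(7).
Denominator becomes -125; numerator becomes -21*sqrt(17) + 14*sqrt(7).

(-14*sqrt(7) + 21*sqrt(17))/125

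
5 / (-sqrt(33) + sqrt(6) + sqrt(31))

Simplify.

(-10*sqrt(33) + 20*sqrt(31) + 145*sqrt(6) + 15*sqrt(682))/364

Group as (sqrt(6) + sqrt(31)) - sqrt(33); multiply by (sqrt(6) + sqrt(31)) + sqrt(33), then rationalise the remaining surd.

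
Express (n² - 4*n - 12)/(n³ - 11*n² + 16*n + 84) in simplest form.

Factor: n² - 4*n - 12 = (n - 6)·(n + 2);  n³ - 11*n² + 16*n + 84 = (n - 7)·(n - 6)·(n + 2)
Cancel the common factors (n - 6), (n + 2).

1/(n - 7)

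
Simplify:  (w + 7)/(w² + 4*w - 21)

Factor: w² + 4*w - 21 = (w - 3)·(w + 7)
Cancel the common factor (w + 7).

1/(w - 3)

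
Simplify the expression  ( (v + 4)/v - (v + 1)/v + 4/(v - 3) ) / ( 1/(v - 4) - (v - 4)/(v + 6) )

Numerator: (v + 4)/v - (v + 1)/v + 4/(v - 3) = (7*v - 9)/(v² - 3*v)
Denominator: 1/(v - 4) - (v - 4)/(v + 6) = (-v² + 9*v - 10)/(v² + 2*v - 24)
Divide: ((7*v - 9)/(v² - 3*v)) · ((v² + 2*v - 24)/(-v² + 9*v - 10)) = (-7*v³ - 5*v² + 186*v - 216)/(v⁴ - 12*v³ + 37*v² - 30*v)

(-7*v³ - 5*v² + 186*v - 216)/(v⁴ - 12*v³ + 37*v² - 30*v)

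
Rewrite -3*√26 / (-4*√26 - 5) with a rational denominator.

(-15*√26 + 312)/391

Multiply numerator and denominator by -5 + 4*√26.
Denominator becomes -391; numerator becomes -312 + 15*√26.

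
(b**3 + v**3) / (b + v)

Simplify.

b**3 + v**3 = (b + v)(b**2 - b*v + v**2).

b**2 - b*v + v**2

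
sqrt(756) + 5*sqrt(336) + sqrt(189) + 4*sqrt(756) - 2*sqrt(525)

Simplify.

43*sqrt(21)

sqrt(756) = 6*sqrt(21); 5*sqrt(336) = 20*sqrt(21); sqrt(189) = 3*sqrt(21); 4*sqrt(756) = 24*sqrt(21); 2*sqrt(525) = 10*sqrt(21)
Combine: (6 + 20 + 3 + 24 - 10)·sqrt(21) = 43*sqrt(21)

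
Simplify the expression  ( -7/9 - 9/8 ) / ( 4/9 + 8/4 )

-137/176

Numerator: -7/9 - 9/8 = -137/72
Denominator: 4/9 + 8/4 = 22/9
Divide: (-137/72) · (9/22) = -137/176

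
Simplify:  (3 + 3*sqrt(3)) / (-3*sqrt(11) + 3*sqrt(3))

(-sqrt(33) - sqrt(11) - 3 - sqrt(3))/8

Multiply numerator and denominator by 3*sqrt(3) + 3*sqrt(11).
Denominator becomes -72; numerator becomes 9*sqrt(3) + 27 + 9*sqrt(11) + 9*sqrt(33).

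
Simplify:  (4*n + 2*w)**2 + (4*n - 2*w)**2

Only the even-power cross terms survive.

32*n**2 + 8*w**2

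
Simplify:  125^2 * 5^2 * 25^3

5^14

125^2 = 5^6; 5^2 = 5^2; 25^3 = 5^6
Combine exponents: 5^14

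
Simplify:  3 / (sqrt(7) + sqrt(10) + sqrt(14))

(-84*sqrt(5) + 9*sqrt(14) + 33*sqrt(10) + 51*sqrt(7))/271

Group as (sqrt(7) + sqrt(14)) + sqrt(10); multiply by (sqrt(7) + sqrt(14)) - sqrt(10), then rationalise the remaining surd.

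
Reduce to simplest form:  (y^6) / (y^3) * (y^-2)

Quotient: y^3
Multiply by (y^-2): add exponents.

y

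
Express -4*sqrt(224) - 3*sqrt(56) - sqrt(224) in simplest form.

4*sqrt(224) = 16*sqrt(14); 3*sqrt(56) = 6*sqrt(14); sqrt(224) = 4*sqrt(14)
Combine: (-16 - 6 - 4)·sqrt(14) = -26*sqrt(14)

-26*sqrt(14)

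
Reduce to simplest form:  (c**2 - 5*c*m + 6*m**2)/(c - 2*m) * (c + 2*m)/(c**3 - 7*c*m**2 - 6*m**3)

1/(c + m)

Factor: c**2 - 5*c*m + 6*m**2 = (c - 2*m)*(c - 3*m);  c**3 - 7*c*m**2 - 6*m**3 = (c + 2*m)*(c - 3*m)*(c + m)
Cancel the common factors (c - 3*m), (c - 2*m), (c + 2*m).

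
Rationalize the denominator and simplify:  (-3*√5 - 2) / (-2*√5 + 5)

(-19*√5 - 40)/5

Multiply numerator and denominator by 2*√5 + 5.
Denominator becomes 5; numerator becomes -19*√5 - 40.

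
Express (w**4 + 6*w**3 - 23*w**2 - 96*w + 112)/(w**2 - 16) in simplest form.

w**2 + 6*w - 7

Factor: w**4 + 6*w**3 - 23*w**2 - 96*w + 112 = (w + 7)*(w + 4)*(w - 4)*(w - 1);  w**2 - 16 = (w + 4)*(w - 4)
Cancel the common factors (w - 4), (w + 4).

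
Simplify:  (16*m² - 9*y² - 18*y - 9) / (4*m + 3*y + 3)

16*m² - 9*y² - 18*y - 9 factors as -(-4*m + 3*y + 3)*(4*m + 3*y + 3).

4*m - 3*y - 3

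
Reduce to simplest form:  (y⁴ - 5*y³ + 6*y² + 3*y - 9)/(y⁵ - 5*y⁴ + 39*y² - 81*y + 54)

(y + 1)/(y² + y - 6)

Factor: y⁴ - 5*y³ + 6*y² + 3*y - 9 = (y + 1)·(y - 3)·(y² - 3*y + 3);  y⁵ - 5*y⁴ + 39*y² - 81*y + 54 = (y - 2)·(y - 3)·(y² - 3*y + 3)·(y + 3)
Cancel the common factors (y² - 3*y + 3), (y - 3).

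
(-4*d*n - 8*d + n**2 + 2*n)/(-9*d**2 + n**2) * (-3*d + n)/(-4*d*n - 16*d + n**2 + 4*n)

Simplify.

(n + 2)/(3*d*n + 12*d + n**2 + 4*n)

Factor: -4*d*n - 8*d + n**2 + 2*n = (-4*d + n)*(n + 2);  -9*d**2 + n**2 = (-3*d + n)*(3*d + n);  -4*d*n - 16*d + n**2 + 4*n = (-4*d + n)*(n + 4)
Cancel the common factors (-3*d + n), (-4*d + n).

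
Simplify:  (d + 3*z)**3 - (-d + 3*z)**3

Only the odd-power cross terms survive.

2*d*(d**2 + 27*z**2)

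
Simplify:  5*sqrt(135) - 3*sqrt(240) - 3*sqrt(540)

5*sqrt(135) = 15*sqrt(15); 3*sqrt(240) = 12*sqrt(15); 3*sqrt(540) = 18*sqrt(15)
Combine: (15 - 12 - 18)·sqrt(15) = -15*sqrt(15)

-15*sqrt(15)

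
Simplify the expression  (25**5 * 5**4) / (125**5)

25**5 = 5**10; 5**4 = 5**4; 125**5 = 5**15
Combine exponents: 5**(-1)

5**(-1)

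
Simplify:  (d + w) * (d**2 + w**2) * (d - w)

Pair the conjugate factors: (d+w)(d-w) = d**2 - w**2, then repeat with the next factor.

d**4 - w**4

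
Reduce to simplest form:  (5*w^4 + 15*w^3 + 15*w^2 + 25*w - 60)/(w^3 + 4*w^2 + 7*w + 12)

5*w - 5

Factor: 5*w^4 + 15*w^3 + 15*w^2 + 25*w - 60 = 5*(w^2 + w + 4)*(w + 3)*(w - 1);  w^3 + 4*w^2 + 7*w + 12 = (w + 3)*(w^2 + w + 4)
Cancel the common factors (w^2 + w + 4), (w + 3).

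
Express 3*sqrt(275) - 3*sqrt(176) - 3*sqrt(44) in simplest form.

-3*sqrt(11)

3*sqrt(275) = 15*sqrt(11); 3*sqrt(176) = 12*sqrt(11); 3*sqrt(44) = 6*sqrt(11)
Combine: (15 - 12 - 6)·sqrt(11) = -3*sqrt(11)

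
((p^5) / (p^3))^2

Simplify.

p^4

Inside the bracket: p^2
Raise to the power 2: p^4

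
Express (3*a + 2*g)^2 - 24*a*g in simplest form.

Expanding gives 9*a^2 - 12*a*g + 4*g^2, a perfect square.

(3*a - 2*g)^2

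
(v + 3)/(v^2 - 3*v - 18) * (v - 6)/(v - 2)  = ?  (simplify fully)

1/(v - 2)

Factor: v^2 - 3*v - 18 = (v - 6)*(v + 3)
Cancel the common factors (v + 3), (v - 6).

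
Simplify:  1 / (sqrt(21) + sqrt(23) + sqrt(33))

(-6*sqrt(1771) + 11*sqrt(33) + 31*sqrt(23) + 35*sqrt(21))/1811

Group as (sqrt(21) + sqrt(23)) + sqrt(33); multiply by (sqrt(21) + sqrt(23)) - sqrt(33), then rationalise the remaining surd.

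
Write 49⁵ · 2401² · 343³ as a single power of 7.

7^27

49⁵ = 7^10; 2401² = 7^8; 343³ = 7^9
Combine exponents: 7^27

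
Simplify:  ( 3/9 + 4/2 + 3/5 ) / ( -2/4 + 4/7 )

Numerator: 3/9 + 4/2 + 3/5 = 44/15
Denominator: -2/4 + 4/7 = 1/14
Divide: (44/15) · (14) = 616/15

616/15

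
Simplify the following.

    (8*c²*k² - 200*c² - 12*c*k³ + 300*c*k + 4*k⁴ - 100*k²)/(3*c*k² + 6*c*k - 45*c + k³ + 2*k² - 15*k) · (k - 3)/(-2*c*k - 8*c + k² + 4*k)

Factor: 8*c²*k² - 200*c² - 12*c*k³ + 300*c*k + 4*k⁴ - 100*k² = 4·(-2*c + k)·(k + 5)·(k - 5)·(-c + k);  3*c*k² + 6*c*k - 45*c + k³ + 2*k² - 15*k = (k + 5)·(k - 3)·(3*c + k);  -2*c*k - 8*c + k² + 4*k = (-2*c + k)·(k + 4)
Cancel the common factors (k - 3), (-2*c + k), (k + 5).

(-4*c*k + 20*c + 4*k² - 20*k)/(3*c*k + 12*c + k² + 4*k)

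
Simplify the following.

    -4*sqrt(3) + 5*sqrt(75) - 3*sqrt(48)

9*sqrt(3)

4*sqrt(3) = 4*sqrt(3); 5*sqrt(75) = 25*sqrt(3); 3*sqrt(48) = 12*sqrt(3)
Combine: (-4 + 25 - 12)·sqrt(3) = 9*sqrt(3)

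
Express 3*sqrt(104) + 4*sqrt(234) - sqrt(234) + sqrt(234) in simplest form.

3*sqrt(104) = 6*sqrt(26); 4*sqrt(234) = 12*sqrt(26); sqrt(234) = 3*sqrt(26); sqrt(234) = 3*sqrt(26)
Combine: (6 + 12 - 3 + 3)·sqrt(26) = 18*sqrt(26)

18*sqrt(26)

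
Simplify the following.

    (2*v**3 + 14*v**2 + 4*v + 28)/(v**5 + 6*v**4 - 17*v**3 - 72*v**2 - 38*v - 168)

Factor: 2*v**3 + 14*v**2 + 4*v + 28 = 2*(v + 7)*(v**2 + 2);  v**5 + 6*v**4 - 17*v**3 - 72*v**2 - 38*v - 168 = (v + 3)*(v - 4)*(v**2 + 2)*(v + 7)
Cancel the common factors (v**2 + 2), (v + 7).

2/(v**2 - v - 12)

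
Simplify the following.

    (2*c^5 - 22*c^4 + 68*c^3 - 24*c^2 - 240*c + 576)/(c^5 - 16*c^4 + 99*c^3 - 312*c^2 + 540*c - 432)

(2*c + 4)/(c - 3)

Factor: 2*c^5 - 22*c^4 + 68*c^3 - 24*c^2 - 240*c + 576 = 2*(c - 4)*(c^2 - 3*c + 6)*(c + 2)*(c - 6);  c^5 - 16*c^4 + 99*c^3 - 312*c^2 + 540*c - 432 = (c - 4)*(c - 3)*(c - 6)*(c^2 - 3*c + 6)
Cancel the common factors (c^2 - 3*c + 6), (c - 4), (c - 6).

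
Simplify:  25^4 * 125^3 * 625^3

25^4 = 5^8; 125^3 = 5^9; 625^3 = 5^12
Combine exponents: 5^29

5^29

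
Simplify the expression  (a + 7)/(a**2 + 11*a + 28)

Factor: a**2 + 11*a + 28 = (a + 7)*(a + 4)
Cancel the common factor (a + 7).

1/(a + 4)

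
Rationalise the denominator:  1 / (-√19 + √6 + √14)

(-√19 + 11*√14 + 27*√6 + 4*√399)/335

Group as (√6 + √14) - √19; multiply by (√6 + √14) + √19, then rationalise the remaining surd.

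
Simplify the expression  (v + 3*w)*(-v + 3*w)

Difference of squares with P = 3*w, Q = v.

-v**2 + 9*w**2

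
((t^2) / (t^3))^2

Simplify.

t^(-2)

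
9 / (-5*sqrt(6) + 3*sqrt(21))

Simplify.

(15*sqrt(6) + 9*sqrt(21))/13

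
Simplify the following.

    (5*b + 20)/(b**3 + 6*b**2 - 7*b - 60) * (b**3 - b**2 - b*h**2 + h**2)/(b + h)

Factor: 5*b + 20 = 5*(b + 4);  b**3 + 6*b**2 - 7*b - 60 = (b - 3)*(b + 5)*(b + 4);  b**3 - b**2 - b*h**2 + h**2 = (b - h)*(b + h)*(b - 1)
Cancel the common factors (b + 4), (b + h).

(5*b**2 - 5*b*h - 5*b + 5*h)/(b**2 + 2*b - 15)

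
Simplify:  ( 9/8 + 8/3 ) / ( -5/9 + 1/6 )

-39/4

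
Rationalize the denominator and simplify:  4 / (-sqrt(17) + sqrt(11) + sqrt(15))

Group as (sqrt(11) + sqrt(15)) - sqrt(17); multiply by (sqrt(11) + sqrt(15)) + sqrt(17), then rationalise the remaining surd.

(-36*sqrt(17) + 52*sqrt(15) + 84*sqrt(11) + 8*sqrt(2805))/579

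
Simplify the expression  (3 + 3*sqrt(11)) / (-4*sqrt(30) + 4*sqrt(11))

(-3*sqrt(330) - 33 - 3*sqrt(30) - 3*sqrt(11))/76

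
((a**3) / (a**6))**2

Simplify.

Inside the bracket: (a**-3)
Raise to the power 2: (a**-6)

a**(-6)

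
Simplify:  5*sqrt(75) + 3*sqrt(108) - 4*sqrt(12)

35*sqrt(3)

5*sqrt(75) = 25*sqrt(3); 3*sqrt(108) = 18*sqrt(3); 4*sqrt(12) = 8*sqrt(3)
Combine: (25 + 18 - 8)·sqrt(3) = 35*sqrt(3)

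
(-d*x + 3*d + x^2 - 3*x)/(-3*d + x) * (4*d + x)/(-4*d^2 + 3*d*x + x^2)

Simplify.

Factor: -d*x + 3*d + x^2 - 3*x = (-d + x)*(x - 3);  -4*d^2 + 3*d*x + x^2 = (4*d + x)*(-d + x)
Cancel the common factors (4*d + x), (-d + x).

(x - 3)/(-3*d + x)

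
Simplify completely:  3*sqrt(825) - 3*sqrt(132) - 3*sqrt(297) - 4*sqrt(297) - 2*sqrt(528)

3*sqrt(825) = 15*sqrt(33); 3*sqrt(132) = 6*sqrt(33); 3*sqrt(297) = 9*sqrt(33); 4*sqrt(297) = 12*sqrt(33); 2*sqrt(528) = 8*sqrt(33)
Combine: (15 - 6 - 9 - 12 - 8)·sqrt(33) = -20*sqrt(33)

-20*sqrt(33)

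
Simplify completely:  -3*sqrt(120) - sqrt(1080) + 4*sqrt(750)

8*sqrt(30)

3*sqrt(120) = 6*sqrt(30); sqrt(1080) = 6*sqrt(30); 4*sqrt(750) = 20*sqrt(30)
Combine: (-6 - 6 + 20)·sqrt(30) = 8*sqrt(30)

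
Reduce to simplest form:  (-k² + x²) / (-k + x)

Difference of squares: factor out (-k + x).

k + x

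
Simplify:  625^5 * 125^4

5^32

625^5 = 5^20; 125^4 = 5^12
Combine exponents: 5^32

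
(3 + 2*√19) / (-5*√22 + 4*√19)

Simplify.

Multiply numerator and denominator by 4*√19 + 5*√22.
Denominator becomes -246; numerator becomes 12*√19 + 15*√22 + 152 + 10*√418.

(-10*√418 - 152 - 15*√22 - 12*√19)/246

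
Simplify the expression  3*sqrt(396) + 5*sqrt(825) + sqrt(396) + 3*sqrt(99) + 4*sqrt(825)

33*sqrt(11) + 45*sqrt(33)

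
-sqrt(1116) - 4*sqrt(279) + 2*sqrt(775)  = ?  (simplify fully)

sqrt(1116) = 6*sqrt(31); 4*sqrt(279) = 12*sqrt(31); 2*sqrt(775) = 10*sqrt(31)
Combine: (-6 - 12 + 10)·sqrt(31) = -8*sqrt(31)

-8*sqrt(31)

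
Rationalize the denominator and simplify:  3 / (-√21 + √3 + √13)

(15*√21 + 33*√13 + 93*√3 + 18*√91)/131

Group as (√3 + √13) - √21; multiply by (√3 + √13) + √21, then rationalise the remaining surd.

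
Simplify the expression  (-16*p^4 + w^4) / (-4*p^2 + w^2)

4*p^2 + w^2

-16*p^4 + w^4 factors as -(2*p - w)*(2*p + w)*(4*p^2 + w^2).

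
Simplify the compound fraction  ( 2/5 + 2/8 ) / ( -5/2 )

-13/50

Numerator: 2/5 + 2/8 = 13/20
Denominator: -5/2 = -5/2
Divide: (13/20) · (-2/5) = -13/50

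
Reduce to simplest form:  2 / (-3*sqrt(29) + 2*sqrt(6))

(-6*sqrt(29) - 4*sqrt(6))/237

Multiply numerator and denominator by 2*sqrt(6) + 3*sqrt(29).
Denominator becomes -237; numerator becomes 4*sqrt(6) + 6*sqrt(29).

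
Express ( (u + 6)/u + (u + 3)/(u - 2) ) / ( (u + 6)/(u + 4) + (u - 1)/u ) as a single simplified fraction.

(2*u³ + 15*u² + 16*u - 48)/(2*u³ + 5*u² - 22*u + 8)

Numerator: (u + 6)/u + (u + 3)/(u - 2) = (2*u² + 7*u - 12)/(u² - 2*u)
Denominator: (u + 6)/(u + 4) + (u - 1)/u = (2*u² + 9*u - 4)/(u² + 4*u)
Divide: ((2*u² + 7*u - 12)/(u² - 2*u)) · ((u² + 4*u)/(2*u² + 9*u - 4)) = (2*u³ + 15*u² + 16*u - 48)/(2*u³ + 5*u² - 22*u + 8)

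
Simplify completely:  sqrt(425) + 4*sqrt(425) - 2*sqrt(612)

13*sqrt(17)

sqrt(425) = 5*sqrt(17); 4*sqrt(425) = 20*sqrt(17); 2*sqrt(612) = 12*sqrt(17)
Combine: (5 + 20 - 12)·sqrt(17) = 13*sqrt(17)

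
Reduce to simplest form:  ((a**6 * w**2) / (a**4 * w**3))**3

Inside the bracket: a**2 * (w**-1)
Raise to the power 3: a**6 * (w**-3)

a**6/w**3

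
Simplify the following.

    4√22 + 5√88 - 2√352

4√22 = 4*√22; 5√88 = 10*√22; 2√352 = 8*√22
Combine: (4 + 10 - 8)·√22 = 6*√22

6*√22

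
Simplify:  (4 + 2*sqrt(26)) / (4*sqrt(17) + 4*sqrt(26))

(-sqrt(442) - 2*sqrt(17) + 2*sqrt(26) + 26)/18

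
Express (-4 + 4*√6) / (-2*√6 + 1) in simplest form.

(-44 + 4*√6)/23

Multiply numerator and denominator by 1 + 2*√6.
Denominator becomes -23; numerator becomes -4*√6 + 44.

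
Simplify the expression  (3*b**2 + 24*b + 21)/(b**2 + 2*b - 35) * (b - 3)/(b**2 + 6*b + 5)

(3*b - 9)/(b**2 - 25)

Factor: 3*b**2 + 24*b + 21 = 3*(b + 1)*(b + 7);  b**2 + 2*b - 35 = (b + 7)*(b - 5);  b**2 + 6*b + 5 = (b + 1)*(b + 5)
Cancel the common factors (b + 7), (b + 1).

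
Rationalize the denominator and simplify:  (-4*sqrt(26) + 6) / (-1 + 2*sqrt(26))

(-202 + 8*sqrt(26))/103

Multiply numerator and denominator by -2*sqrt(26) - 1.
Denominator becomes -103; numerator becomes -8*sqrt(26) + 202.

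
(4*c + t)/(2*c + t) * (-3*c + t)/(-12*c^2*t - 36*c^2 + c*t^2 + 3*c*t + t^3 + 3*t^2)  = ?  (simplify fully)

Factor: -12*c^2*t - 36*c^2 + c*t^2 + 3*c*t + t^3 + 3*t^2 = (-3*c + t)*(t + 3)*(4*c + t)
Cancel the common factors (-3*c + t), (4*c + t).

1/(2*c*t + 6*c + t^2 + 3*t)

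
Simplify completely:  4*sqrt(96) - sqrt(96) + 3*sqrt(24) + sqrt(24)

20*sqrt(6)

4*sqrt(96) = 16*sqrt(6); sqrt(96) = 4*sqrt(6); 3*sqrt(24) = 6*sqrt(6); sqrt(24) = 2*sqrt(6)
Combine: (16 - 4 + 6 + 2)·sqrt(6) = 20*sqrt(6)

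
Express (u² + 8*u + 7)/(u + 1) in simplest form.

Factor: u² + 8*u + 7 = (u + 1)·(u + 7)
Cancel the common factor (u + 1).

u + 7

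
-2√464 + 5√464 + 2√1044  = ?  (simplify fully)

24*√29

2√464 = 8*√29; 5√464 = 20*√29; 2√1044 = 12*√29
Combine: (-8 + 20 + 12)·√29 = 24*√29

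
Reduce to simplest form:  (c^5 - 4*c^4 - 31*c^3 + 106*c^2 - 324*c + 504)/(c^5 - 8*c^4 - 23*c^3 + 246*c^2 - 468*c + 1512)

Factor: c^5 - 4*c^4 - 31*c^3 + 106*c^2 - 324*c + 504 = (c + 6)*(c - 7)*(c - 2)*(c^2 - c + 6);  c^5 - 8*c^4 - 23*c^3 + 246*c^2 - 468*c + 1512 = (c + 6)*(c - 6)*(c^2 - c + 6)*(c - 7)
Cancel the common factors (c^2 - c + 6), (c + 6), (c - 7).

(c - 2)/(c - 6)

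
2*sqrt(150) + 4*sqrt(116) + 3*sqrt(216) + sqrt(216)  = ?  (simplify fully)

2*sqrt(150) = 10*sqrt(6); 4*sqrt(116) = 8*sqrt(29); 3*sqrt(216) = 18*sqrt(6); sqrt(216) = 6*sqrt(6)

8*sqrt(29) + 34*sqrt(6)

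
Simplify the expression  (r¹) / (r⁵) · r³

1/r

Quotient: (r^-4)
Multiply by r³: add exponents.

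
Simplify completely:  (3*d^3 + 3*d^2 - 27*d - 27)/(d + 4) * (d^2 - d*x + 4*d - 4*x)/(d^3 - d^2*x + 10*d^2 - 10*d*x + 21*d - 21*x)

(3*d^2 - 6*d - 9)/(d + 7)

Factor: 3*d^3 + 3*d^2 - 27*d - 27 = 3*(d - 3)*(d + 1)*(d + 3);  d^2 - d*x + 4*d - 4*x = (d - x)*(d + 4);  d^3 - d^2*x + 10*d^2 - 10*d*x + 21*d - 21*x = (d + 3)*(d - x)*(d + 7)
Cancel the common factors (d - x), (d + 4), (d + 3).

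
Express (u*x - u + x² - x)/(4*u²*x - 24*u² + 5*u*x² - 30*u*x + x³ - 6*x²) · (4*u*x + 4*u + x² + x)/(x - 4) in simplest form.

Factor: u*x - u + x² - x = (x - 1)·(u + x);  4*u²*x - 24*u² + 5*u*x² - 30*u*x + x³ - 6*x² = (x - 6)·(4*u + x)·(u + x);  4*u*x + 4*u + x² + x = (x + 1)·(4*u + x)
Cancel the common factors (u + x), (4*u + x).

(x² - 1)/(x² - 10*x + 24)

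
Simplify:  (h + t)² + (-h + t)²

2*h² + 2*t²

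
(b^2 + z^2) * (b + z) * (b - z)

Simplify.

b^4 - z^4

Telescope via difference of squares: (b+z)(b-z) = b^2 - z^2, then repeat with the next factor.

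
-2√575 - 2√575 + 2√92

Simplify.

-16*√23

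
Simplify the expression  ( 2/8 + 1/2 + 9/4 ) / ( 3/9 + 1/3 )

Numerator: 2/8 + 1/2 + 9/4 = 3
Denominator: 3/9 + 1/3 = 2/3
Divide: (3) · (3/2) = 9/2

9/2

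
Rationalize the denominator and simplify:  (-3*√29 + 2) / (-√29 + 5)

(13*√29 + 77)/4

Multiply numerator and denominator by 5 + √29.
Denominator becomes -4; numerator becomes -77 - 13*√29.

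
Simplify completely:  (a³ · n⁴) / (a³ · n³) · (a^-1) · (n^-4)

Quotient: n¹
Multiply by (a^-1) · (n^-4): add exponents.

1/(a*n³)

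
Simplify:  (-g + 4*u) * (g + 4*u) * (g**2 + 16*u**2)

Telescope via difference of squares: ((4*u)+g)((4*u)-g) = -g**2 + 16*u**2, then repeat with the next factor.

-g**4 + 256*u**4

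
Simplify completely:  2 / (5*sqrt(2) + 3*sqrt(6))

Multiply numerator and denominator by -5*sqrt(2) + 3*sqrt(6).
Denominator becomes 4; numerator becomes -10*sqrt(2) + 6*sqrt(6).

(-5*sqrt(2) + 3*sqrt(6))/2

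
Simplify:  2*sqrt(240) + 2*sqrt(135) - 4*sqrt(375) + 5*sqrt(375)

19*sqrt(15)

2*sqrt(240) = 8*sqrt(15); 2*sqrt(135) = 6*sqrt(15); 4*sqrt(375) = 20*sqrt(15); 5*sqrt(375) = 25*sqrt(15)
Combine: (8 + 6 - 20 + 25)·sqrt(15) = 19*sqrt(15)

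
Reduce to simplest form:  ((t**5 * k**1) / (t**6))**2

Inside the bracket: (t**-1) * k**1
Raise to the power 2: (t**-2) * k**2

k**2/t**2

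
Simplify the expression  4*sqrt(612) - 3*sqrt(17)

4*sqrt(612) = 24*sqrt(17); 3*sqrt(17) = 3*sqrt(17)
Combine: (24 - 3)·sqrt(17) = 21*sqrt(17)

21*sqrt(17)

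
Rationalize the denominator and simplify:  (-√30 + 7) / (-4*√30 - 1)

(-29*√30 + 127)/479

Multiply numerator and denominator by -1 + 4*√30.
Denominator becomes -479; numerator becomes -127 + 29*√30.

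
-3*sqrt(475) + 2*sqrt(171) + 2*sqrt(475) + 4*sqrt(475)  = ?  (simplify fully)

3*sqrt(475) = 15*sqrt(19); 2*sqrt(171) = 6*sqrt(19); 2*sqrt(475) = 10*sqrt(19); 4*sqrt(475) = 20*sqrt(19)
Combine: (-15 + 6 + 10 + 20)·sqrt(19) = 21*sqrt(19)

21*sqrt(19)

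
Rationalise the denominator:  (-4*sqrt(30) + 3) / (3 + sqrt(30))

Multiply numerator and denominator by -sqrt(30) + 3.
Denominator becomes -21; numerator becomes -15*sqrt(30) + 129.

(-43 + 5*sqrt(30))/7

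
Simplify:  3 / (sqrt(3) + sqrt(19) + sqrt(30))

(-9*sqrt(190) - 12*sqrt(30) + 21*sqrt(19) + 69*sqrt(3))/82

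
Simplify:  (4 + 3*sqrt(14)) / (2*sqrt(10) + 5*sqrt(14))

(-6*sqrt(35) - 4*sqrt(10) + 10*sqrt(14) + 105)/155

Multiply numerator and denominator by -2*sqrt(10) + 5*sqrt(14).
Denominator becomes 310; numerator becomes -12*sqrt(35) - 8*sqrt(10) + 20*sqrt(14) + 210.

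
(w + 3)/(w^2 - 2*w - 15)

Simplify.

Factor: w^2 - 2*w - 15 = (w - 5)*(w + 3)
Cancel the common factor (w + 3).

1/(w - 5)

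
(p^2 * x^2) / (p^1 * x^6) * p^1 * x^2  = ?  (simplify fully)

Quotient: p^1 * (x^-4)
Multiply by p^1 * x^2: add exponents.

p^2/x^2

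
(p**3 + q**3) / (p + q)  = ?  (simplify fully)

p**3 + q**3 = (p + q)(p**2 - p*q + q**2).

p**2 - p*q + q**2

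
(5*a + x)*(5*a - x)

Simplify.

25*a^2 - x^2

(5*a)^2 - (x)^2 = 25*a^2 - x^2.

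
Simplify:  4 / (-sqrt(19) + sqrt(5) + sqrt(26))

(-6*sqrt(19) - sqrt(26) + 20*sqrt(5) + sqrt(2470))/47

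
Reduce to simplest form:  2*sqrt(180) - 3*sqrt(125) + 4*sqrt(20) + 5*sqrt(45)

2*sqrt(180) = 12*sqrt(5); 3*sqrt(125) = 15*sqrt(5); 4*sqrt(20) = 8*sqrt(5); 5*sqrt(45) = 15*sqrt(5)
Combine: (12 - 15 + 8 + 15)·sqrt(5) = 20*sqrt(5)

20*sqrt(5)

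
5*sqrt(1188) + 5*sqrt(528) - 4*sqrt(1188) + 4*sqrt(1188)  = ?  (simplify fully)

5*sqrt(1188) = 30*sqrt(33); 5*sqrt(528) = 20*sqrt(33); 4*sqrt(1188) = 24*sqrt(33); 4*sqrt(1188) = 24*sqrt(33)
Combine: (30 + 20 - 24 + 24)·sqrt(33) = 50*sqrt(33)

50*sqrt(33)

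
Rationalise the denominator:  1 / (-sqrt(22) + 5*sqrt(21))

(sqrt(22) + 5*sqrt(21))/503

Multiply numerator and denominator by sqrt(22) + 5*sqrt(21).
Denominator becomes 503; numerator becomes sqrt(22) + 5*sqrt(21).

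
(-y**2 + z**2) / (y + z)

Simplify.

-y + z

Difference of squares: factor out (y + z).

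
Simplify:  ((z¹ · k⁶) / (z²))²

k^12/z²

Inside the bracket: (z^-1) · k⁶
Raise to the power 2: (z^-2) · k^12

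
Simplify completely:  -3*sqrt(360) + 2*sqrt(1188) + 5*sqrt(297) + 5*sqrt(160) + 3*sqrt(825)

3*sqrt(360) = 18*sqrt(10); 2*sqrt(1188) = 12*sqrt(33); 5*sqrt(297) = 15*sqrt(33); 5*sqrt(160) = 20*sqrt(10); 3*sqrt(825) = 15*sqrt(33)

2*sqrt(10) + 42*sqrt(33)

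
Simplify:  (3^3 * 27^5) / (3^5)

3^3 = 3^3; 27^5 = 3^15; 3^5 = 3^5
Combine exponents: 3^13

3^13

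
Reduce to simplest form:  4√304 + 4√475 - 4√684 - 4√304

4√304 = 16*√19; 4√475 = 20*√19; 4√684 = 24*√19; 4√304 = 16*√19
Combine: (16 + 20 - 24 - 16)·√19 = -4*√19

-4*√19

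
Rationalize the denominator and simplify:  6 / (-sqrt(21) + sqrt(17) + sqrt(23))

Group as (sqrt(17) + sqrt(23)) - sqrt(21); multiply by (sqrt(17) + sqrt(23)) + sqrt(21), then rationalise the remaining surd.

(-38*sqrt(21) + 30*sqrt(23) + 54*sqrt(17) + 4*sqrt(8211))/401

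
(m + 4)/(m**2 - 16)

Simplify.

1/(m - 4)

Factor: m**2 - 16 = (m + 4)*(m - 4)
Cancel the common factor (m + 4).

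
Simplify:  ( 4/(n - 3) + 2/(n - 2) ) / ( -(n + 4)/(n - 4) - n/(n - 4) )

(-3*n² + 19*n - 28)/(n³ - 3*n² - 4*n + 12)

Numerator: 4/(n - 3) + 2/(n - 2) = (6*n - 14)/(n² - 5*n + 6)
Denominator: -(n + 4)/(n - 4) - n/(n - 4) = (-2*n - 4)/(n - 4)
Divide: ((6*n - 14)/(n² - 5*n + 6)) · ((n - 4)/(-2*n - 4)) = (-3*n² + 19*n - 28)/(n³ - 3*n² - 4*n + 12)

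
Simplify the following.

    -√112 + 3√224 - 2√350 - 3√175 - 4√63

√112 = 4*√7; 3√224 = 12*√14; 2√350 = 10*√14; 3√175 = 15*√7; 4√63 = 12*√7

-31*√7 + 2*√14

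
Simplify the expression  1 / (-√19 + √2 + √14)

Group as (√2 + √14) - √19; multiply by (√2 + √14) + √19, then rationalise the remaining surd.

(3*√19 + 7*√14 + 31*√2 + 4*√133)/103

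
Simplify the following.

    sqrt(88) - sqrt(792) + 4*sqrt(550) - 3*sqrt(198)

7*sqrt(22)

sqrt(88) = 2*sqrt(22); sqrt(792) = 6*sqrt(22); 4*sqrt(550) = 20*sqrt(22); 3*sqrt(198) = 9*sqrt(22)
Combine: (2 - 6 + 20 - 9)·sqrt(22) = 7*sqrt(22)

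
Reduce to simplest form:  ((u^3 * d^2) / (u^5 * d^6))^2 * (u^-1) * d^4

Inside the bracket: (u^-2) * (d^-4)
Raise to the power 2: (u^-4) * (d^-8)
Multiply by (u^-1) * d^4: add exponents.

1/(d^4*u^5)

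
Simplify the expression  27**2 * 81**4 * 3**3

3**25

27**2 = 3**6; 81**4 = 3**16; 3**3 = 3**3
Combine exponents: 3**25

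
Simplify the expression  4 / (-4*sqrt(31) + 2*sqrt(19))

Multiply numerator and denominator by 2*sqrt(19) + 4*sqrt(31).
Denominator becomes -420; numerator becomes 8*sqrt(19) + 16*sqrt(31).

(-4*sqrt(31) - 2*sqrt(19))/105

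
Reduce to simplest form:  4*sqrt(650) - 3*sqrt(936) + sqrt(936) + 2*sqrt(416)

16*sqrt(26)

4*sqrt(650) = 20*sqrt(26); 3*sqrt(936) = 18*sqrt(26); sqrt(936) = 6*sqrt(26); 2*sqrt(416) = 8*sqrt(26)
Combine: (20 - 18 + 6 + 8)·sqrt(26) = 16*sqrt(26)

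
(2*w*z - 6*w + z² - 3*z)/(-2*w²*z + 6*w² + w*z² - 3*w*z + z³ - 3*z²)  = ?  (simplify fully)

1/(-w + z)

Factor: 2*w*z - 6*w + z² - 3*z = (2*w + z)·(z - 3);  -2*w²*z + 6*w² + w*z² - 3*w*z + z³ - 3*z² = (z - 3)·(-w + z)·(2*w + z)
Cancel the common factors (2*w + z), (z - 3).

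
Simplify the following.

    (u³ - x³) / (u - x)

u² + u*x + x²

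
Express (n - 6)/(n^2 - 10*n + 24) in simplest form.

Factor: n^2 - 10*n + 24 = (n - 4)*(n - 6)
Cancel the common factor (n - 6).

1/(n - 4)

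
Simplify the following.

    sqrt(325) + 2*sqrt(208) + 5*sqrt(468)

sqrt(325) = 5*sqrt(13); 2*sqrt(208) = 8*sqrt(13); 5*sqrt(468) = 30*sqrt(13)
Combine: (5 + 8 + 30)·sqrt(13) = 43*sqrt(13)

43*sqrt(13)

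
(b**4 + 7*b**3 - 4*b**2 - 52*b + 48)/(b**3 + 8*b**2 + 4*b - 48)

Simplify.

b - 1

Factor: b**4 + 7*b**3 - 4*b**2 - 52*b + 48 = (b - 2)*(b - 1)*(b + 4)*(b + 6);  b**3 + 8*b**2 + 4*b - 48 = (b + 6)*(b + 4)*(b - 2)
Cancel the common factors (b - 2), (b + 4), (b + 6).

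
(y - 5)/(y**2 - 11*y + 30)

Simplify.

1/(y - 6)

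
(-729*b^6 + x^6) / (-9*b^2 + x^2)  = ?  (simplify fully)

Factor x^6 - (3*b)^6 and cancel (-9*b^2 + x^2).

81*b^4 + 9*b^2*x^2 + x^4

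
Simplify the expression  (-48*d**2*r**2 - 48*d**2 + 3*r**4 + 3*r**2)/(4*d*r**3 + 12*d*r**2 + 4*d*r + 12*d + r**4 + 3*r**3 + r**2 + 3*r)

(-12*d + 3*r)/(r + 3)

Factor: -48*d**2*r**2 - 48*d**2 + 3*r**4 + 3*r**2 = 3*(-4*d + r)*(4*d + r)*(r**2 + 1);  4*d*r**3 + 12*d*r**2 + 4*d*r + 12*d + r**4 + 3*r**3 + r**2 + 3*r = (r + 3)*(4*d + r)*(r**2 + 1)
Cancel the common factors (r**2 + 1), (4*d + r).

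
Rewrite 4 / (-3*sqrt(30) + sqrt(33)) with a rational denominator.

(-12*sqrt(30) - 4*sqrt(33))/237

Multiply numerator and denominator by sqrt(33) + 3*sqrt(30).
Denominator becomes -237; numerator becomes 4*sqrt(33) + 12*sqrt(30).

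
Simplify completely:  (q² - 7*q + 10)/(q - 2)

Factor: q² - 7*q + 10 = (q - 2)·(q - 5)
Cancel the common factor (q - 2).

q - 5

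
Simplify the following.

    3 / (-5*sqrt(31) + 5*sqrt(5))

(-3*sqrt(31) - 3*sqrt(5))/130

Multiply numerator and denominator by 5*sqrt(5) + 5*sqrt(31).
Denominator becomes -650; numerator becomes 15*sqrt(5) + 15*sqrt(31).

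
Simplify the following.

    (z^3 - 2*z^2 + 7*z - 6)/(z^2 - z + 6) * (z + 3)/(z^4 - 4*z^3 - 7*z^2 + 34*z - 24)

Factor: z^3 - 2*z^2 + 7*z - 6 = (z^2 - z + 6)*(z - 1);  z^4 - 4*z^3 - 7*z^2 + 34*z - 24 = (z - 2)*(z - 1)*(z + 3)*(z - 4)
Cancel the common factors (z^2 - z + 6), (z - 1), (z + 3).

1/(z^2 - 6*z + 8)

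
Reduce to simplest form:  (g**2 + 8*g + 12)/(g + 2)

g + 6

Factor: g**2 + 8*g + 12 = (g + 6)*(g + 2)
Cancel the common factor (g + 2).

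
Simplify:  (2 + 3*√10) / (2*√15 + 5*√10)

(-15*√6 - 2*√15 + 5*√10 + 75)/95

Multiply numerator and denominator by -2*√15 + 5*√10.
Denominator becomes 190; numerator becomes -30*√6 - 4*√15 + 10*√10 + 150.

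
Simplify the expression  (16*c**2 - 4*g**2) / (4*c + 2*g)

4*c - 2*g

16*c**2 - 4*g**2 factors as 4*(2*c - g)*(2*c + g).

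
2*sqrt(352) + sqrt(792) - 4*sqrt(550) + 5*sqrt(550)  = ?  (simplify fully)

2*sqrt(352) = 8*sqrt(22); sqrt(792) = 6*sqrt(22); 4*sqrt(550) = 20*sqrt(22); 5*sqrt(550) = 25*sqrt(22)
Combine: (8 + 6 - 20 + 25)·sqrt(22) = 19*sqrt(22)

19*sqrt(22)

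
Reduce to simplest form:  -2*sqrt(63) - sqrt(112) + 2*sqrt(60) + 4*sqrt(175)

4*sqrt(15) + 10*sqrt(7)

2*sqrt(63) = 6*sqrt(7); sqrt(112) = 4*sqrt(7); 2*sqrt(60) = 4*sqrt(15); 4*sqrt(175) = 20*sqrt(7)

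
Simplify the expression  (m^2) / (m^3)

1/m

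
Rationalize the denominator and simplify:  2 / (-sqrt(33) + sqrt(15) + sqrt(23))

(-10*sqrt(33) + 50*sqrt(23) + 82*sqrt(15) + 12*sqrt(1265))/1355

Group as (sqrt(15) + sqrt(23)) - sqrt(33); multiply by (sqrt(15) + sqrt(23)) + sqrt(33), then rationalise the remaining surd.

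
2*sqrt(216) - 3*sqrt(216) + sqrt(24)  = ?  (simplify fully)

-4*sqrt(6)

2*sqrt(216) = 12*sqrt(6); 3*sqrt(216) = 18*sqrt(6); sqrt(24) = 2*sqrt(6)
Combine: (12 - 18 + 2)·sqrt(6) = -4*sqrt(6)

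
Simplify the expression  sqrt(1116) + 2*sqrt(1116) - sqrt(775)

sqrt(1116) = 6*sqrt(31); 2*sqrt(1116) = 12*sqrt(31); sqrt(775) = 5*sqrt(31)
Combine: (6 + 12 - 5)·sqrt(31) = 13*sqrt(31)

13*sqrt(31)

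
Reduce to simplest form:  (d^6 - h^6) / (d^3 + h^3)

Factor d^6 - h^6 and cancel (d^3 + h^3).

d^3 - h^3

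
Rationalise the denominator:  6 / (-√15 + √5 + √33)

Group as (√5 + √33) - √15; multiply by (√5 + √33) + √15, then rationalise the remaining surd.

(-138*√15 - 78*√33 + 258*√5 + 180*√11)/131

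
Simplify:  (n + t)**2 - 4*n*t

(n - t)**2

Expand the square and combine the 4*n*t term.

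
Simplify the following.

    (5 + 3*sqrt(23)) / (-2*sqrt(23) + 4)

Multiply numerator and denominator by 4 + 2*sqrt(23).
Denominator becomes -76; numerator becomes 22*sqrt(23) + 158.

(-79 - 11*sqrt(23))/38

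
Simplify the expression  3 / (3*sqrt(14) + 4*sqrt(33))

(-3*sqrt(14) + 4*sqrt(33))/134

Multiply numerator and denominator by -3*sqrt(14) + 4*sqrt(33).
Denominator becomes 402; numerator becomes -9*sqrt(14) + 12*sqrt(33).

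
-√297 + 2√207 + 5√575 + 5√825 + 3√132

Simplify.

√297 = 3*√33; 2√207 = 6*√23; 5√575 = 25*√23; 5√825 = 25*√33; 3√132 = 6*√33

31*√23 + 28*√33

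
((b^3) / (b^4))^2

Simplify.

Inside the bracket: (b^-1)
Raise to the power 2: (b^-2)

b^(-2)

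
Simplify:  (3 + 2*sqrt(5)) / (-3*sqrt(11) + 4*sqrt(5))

(-6*sqrt(55) - 40 - 9*sqrt(11) - 12*sqrt(5))/19

Multiply numerator and denominator by 4*sqrt(5) + 3*sqrt(11).
Denominator becomes -19; numerator becomes 12*sqrt(5) + 9*sqrt(11) + 40 + 6*sqrt(55).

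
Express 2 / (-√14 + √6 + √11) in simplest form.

(-6*√14 + 18*√11 + 38*√6 + 8*√231)/255

Group as (√6 + √11) - √14; multiply by (√6 + √11) + √14, then rationalise the remaining surd.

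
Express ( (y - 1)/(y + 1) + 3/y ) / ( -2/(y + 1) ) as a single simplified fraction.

(-y² - 2*y - 3)/(2*y)

Numerator: (y - 1)/(y + 1) + 3/y = (y² + 2*y + 3)/(y² + y)
Denominator: -2/(y + 1) = -2/(y + 1)
Divide: ((y² + 2*y + 3)/(y² + y)) · (-y/2 - 1/2) = (-y² - 2*y - 3)/(2*y)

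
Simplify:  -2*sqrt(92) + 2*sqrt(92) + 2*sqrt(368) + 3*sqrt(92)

2*sqrt(92) = 4*sqrt(23); 2*sqrt(92) = 4*sqrt(23); 2*sqrt(368) = 8*sqrt(23); 3*sqrt(92) = 6*sqrt(23)
Combine: (-4 + 4 + 8 + 6)·sqrt(23) = 14*sqrt(23)

14*sqrt(23)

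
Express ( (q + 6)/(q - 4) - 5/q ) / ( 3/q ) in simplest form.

Numerator: (q + 6)/(q - 4) - 5/q = (q^2 + q + 20)/(q^2 - 4*q)
Denominator: 3/q = 3/q
Divide: ((q^2 + q + 20)/(q^2 - 4*q)) · (q/3) = (q^2 + q + 20)/(3*q - 12)

(q^2 + q + 20)/(3*q - 12)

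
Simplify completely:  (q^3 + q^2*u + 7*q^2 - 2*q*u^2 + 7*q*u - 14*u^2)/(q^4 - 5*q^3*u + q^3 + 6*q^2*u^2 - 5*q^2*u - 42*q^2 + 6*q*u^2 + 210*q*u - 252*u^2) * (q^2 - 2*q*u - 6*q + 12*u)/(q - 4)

(q^2 + q*u - 2*u^2)/(q^2 - 3*q*u - 4*q + 12*u)

Factor: q^3 + q^2*u + 7*q^2 - 2*q*u^2 + 7*q*u - 14*u^2 = (q - u)*(q + 2*u)*(q + 7);  q^4 - 5*q^3*u + q^3 + 6*q^2*u^2 - 5*q^2*u - 42*q^2 + 6*q*u^2 + 210*q*u - 252*u^2 = (q - 6)*(q - 3*u)*(q + 7)*(q - 2*u);  q^2 - 2*q*u - 6*q + 12*u = (q - 6)*(q - 2*u)
Cancel the common factors (q + 7), (q - 2*u), (q - 6).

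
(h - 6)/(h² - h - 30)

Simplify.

1/(h + 5)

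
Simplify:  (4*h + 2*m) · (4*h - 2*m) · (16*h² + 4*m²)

((4*h)+(2*m))((4*h)-(2*m)) = 16*h² - 4*m²; continue pairing.

256*h⁴ - 16*m⁴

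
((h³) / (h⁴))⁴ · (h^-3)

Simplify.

h^(-7)

Inside the bracket: (h^-1)
Raise to the power 4: (h^-4)
Multiply by (h^-3): add exponents.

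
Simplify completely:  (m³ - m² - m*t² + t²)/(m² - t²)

m - 1

Factor: m³ - m² - m*t² + t² = (m + t)·(m - 1)·(m - t);  m² - t² = (m - t)·(m + t)
Cancel the common factors (m + t), (m - t).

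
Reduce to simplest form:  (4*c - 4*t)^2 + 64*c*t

16*(c + t)^2

After expansion: 16*c^2 + 32*c*t + 16*t^2 — a perfect-square trinomial.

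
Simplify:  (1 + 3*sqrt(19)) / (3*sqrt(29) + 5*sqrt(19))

(-9*sqrt(551) - 3*sqrt(29) + 5*sqrt(19) + 285)/214

Multiply numerator and denominator by -3*sqrt(29) + 5*sqrt(19).
Denominator becomes 214; numerator becomes -9*sqrt(551) - 3*sqrt(29) + 5*sqrt(19) + 285.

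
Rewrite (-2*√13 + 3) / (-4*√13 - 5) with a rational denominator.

(-22*√13 + 119)/183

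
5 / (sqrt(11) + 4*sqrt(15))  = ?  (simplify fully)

(-5*sqrt(11) + 20*sqrt(15))/229

Multiply numerator and denominator by -sqrt(11) + 4*sqrt(15).
Denominator becomes 229; numerator becomes -5*sqrt(11) + 20*sqrt(15).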